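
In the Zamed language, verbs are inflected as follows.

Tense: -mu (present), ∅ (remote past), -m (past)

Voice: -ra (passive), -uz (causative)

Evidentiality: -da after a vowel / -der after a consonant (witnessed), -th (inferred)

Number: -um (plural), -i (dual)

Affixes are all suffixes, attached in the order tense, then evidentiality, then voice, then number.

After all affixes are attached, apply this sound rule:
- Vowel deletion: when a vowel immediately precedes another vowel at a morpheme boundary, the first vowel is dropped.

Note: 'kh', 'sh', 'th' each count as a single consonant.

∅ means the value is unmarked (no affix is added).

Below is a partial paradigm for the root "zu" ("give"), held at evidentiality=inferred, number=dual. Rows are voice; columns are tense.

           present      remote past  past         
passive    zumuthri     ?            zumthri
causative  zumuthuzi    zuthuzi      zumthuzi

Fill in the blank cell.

tense = remote past: zero marking, form stays zu.
Attach evidentiality inferred -th → zuth.
Attach voice passive -ra → zuthra.
Attach number dual -i → zuthrai.
Apply vowel deletion: zuthrai → zuthri.

zuthri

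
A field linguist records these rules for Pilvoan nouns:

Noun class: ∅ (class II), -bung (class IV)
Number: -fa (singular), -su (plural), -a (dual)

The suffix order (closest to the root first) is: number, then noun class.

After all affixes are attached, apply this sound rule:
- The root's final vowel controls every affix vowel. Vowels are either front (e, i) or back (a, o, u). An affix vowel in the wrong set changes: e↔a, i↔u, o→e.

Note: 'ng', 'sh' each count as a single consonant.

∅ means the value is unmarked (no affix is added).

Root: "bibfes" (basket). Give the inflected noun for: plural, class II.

bibfessi

Attach number plural -su → bibfessu.
noun class = class II: zero marking, form stays bibfessu.
Apply vowel harmony: bibfessu → bibfessi.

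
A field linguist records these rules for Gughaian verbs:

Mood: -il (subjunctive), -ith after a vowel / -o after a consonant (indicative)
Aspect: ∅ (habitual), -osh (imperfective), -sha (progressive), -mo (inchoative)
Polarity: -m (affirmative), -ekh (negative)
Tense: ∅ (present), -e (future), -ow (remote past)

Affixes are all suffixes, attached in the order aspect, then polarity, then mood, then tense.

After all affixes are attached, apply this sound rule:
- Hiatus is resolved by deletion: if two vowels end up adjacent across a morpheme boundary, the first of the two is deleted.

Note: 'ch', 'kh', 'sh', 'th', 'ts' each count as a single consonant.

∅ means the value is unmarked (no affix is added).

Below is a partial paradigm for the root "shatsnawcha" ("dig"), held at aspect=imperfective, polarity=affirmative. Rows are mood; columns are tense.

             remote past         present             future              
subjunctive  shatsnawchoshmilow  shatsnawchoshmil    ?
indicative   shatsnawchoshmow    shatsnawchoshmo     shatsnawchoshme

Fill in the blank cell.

Attach aspect imperfective -osh → shatsnawchaosh.
Attach polarity affirmative -m → shatsnawchaoshm.
Attach mood subjunctive -il → shatsnawchaoshmil.
Attach tense future -e → shatsnawchaoshmile.
Apply vowel deletion: shatsnawchaoshmile → shatsnawchoshmile.

shatsnawchoshmile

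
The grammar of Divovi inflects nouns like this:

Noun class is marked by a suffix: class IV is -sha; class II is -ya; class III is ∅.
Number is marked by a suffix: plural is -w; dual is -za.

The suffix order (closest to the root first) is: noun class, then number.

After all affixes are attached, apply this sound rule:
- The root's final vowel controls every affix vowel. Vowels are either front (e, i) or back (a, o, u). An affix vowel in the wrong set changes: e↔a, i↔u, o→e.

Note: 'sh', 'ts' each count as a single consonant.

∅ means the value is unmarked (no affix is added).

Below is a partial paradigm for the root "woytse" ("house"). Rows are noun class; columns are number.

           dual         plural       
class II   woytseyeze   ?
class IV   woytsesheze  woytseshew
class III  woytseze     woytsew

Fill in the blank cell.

Attach noun class class II -ya → woytseya.
Attach number plural -w → woytseyaw.
Apply vowel harmony: woytseyaw → woytseyew.

woytseyew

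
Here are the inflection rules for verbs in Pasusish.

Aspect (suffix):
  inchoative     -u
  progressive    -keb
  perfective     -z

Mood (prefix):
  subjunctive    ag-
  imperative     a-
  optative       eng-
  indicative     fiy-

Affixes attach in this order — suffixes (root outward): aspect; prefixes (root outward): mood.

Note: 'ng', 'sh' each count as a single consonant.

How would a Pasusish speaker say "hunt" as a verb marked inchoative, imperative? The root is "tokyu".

atokyuu

Attach mood imperative a- → atokyu.
Attach aspect inchoative -u → atokyuu.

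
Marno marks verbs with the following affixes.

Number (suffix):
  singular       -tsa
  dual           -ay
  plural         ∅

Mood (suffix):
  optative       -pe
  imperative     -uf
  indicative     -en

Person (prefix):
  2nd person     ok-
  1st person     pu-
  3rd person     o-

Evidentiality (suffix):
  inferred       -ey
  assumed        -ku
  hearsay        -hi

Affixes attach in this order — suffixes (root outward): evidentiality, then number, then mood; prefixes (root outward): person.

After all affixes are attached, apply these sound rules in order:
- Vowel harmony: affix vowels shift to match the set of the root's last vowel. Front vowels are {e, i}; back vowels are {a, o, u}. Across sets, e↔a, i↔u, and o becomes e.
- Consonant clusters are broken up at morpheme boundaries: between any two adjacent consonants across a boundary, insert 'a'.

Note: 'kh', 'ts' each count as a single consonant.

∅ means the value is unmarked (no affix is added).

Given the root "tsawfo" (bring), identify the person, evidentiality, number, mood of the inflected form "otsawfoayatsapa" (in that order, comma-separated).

3rd person, inferred, singular, optative

Segment: o-tsawfo-ey-tsa-pe.
person: o- → 3rd person.
evidentiality: -ey → inferred.
number: -tsa → singular.
mood: -pe → optative.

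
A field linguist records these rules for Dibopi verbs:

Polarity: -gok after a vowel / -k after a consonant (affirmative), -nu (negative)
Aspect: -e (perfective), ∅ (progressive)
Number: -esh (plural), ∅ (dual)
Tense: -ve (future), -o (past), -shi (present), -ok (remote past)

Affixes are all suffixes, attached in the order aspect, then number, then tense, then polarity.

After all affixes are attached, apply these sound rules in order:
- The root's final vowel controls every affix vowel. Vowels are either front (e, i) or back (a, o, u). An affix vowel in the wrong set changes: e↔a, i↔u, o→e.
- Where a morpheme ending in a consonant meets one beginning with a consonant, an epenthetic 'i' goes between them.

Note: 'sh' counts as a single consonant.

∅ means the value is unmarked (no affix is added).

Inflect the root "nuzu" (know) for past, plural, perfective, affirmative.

nuzuaashogok

Attach aspect perfective -e → nuzue.
Attach number plural -esh → nuzueesh.
Attach tense past -o → nuzueesho.
Attach polarity affirmative -gok (after vowel 'o') → nuzueeshogok.
Apply vowel harmony: nuzueeshogok → nuzuaashogok.
Epenthesis: no change.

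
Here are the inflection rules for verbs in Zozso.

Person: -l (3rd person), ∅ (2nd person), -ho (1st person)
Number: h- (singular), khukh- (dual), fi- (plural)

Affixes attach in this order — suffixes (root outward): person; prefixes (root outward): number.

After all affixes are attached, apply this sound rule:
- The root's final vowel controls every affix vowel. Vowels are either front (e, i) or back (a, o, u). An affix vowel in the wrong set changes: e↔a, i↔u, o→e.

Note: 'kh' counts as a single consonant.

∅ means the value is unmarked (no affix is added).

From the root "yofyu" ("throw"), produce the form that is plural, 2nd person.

person = 2nd person: zero marking, form stays yofyu.
Attach number plural fi- → fiyofyu.
Apply vowel harmony: fiyofyu → fuyofyu.

fuyofyu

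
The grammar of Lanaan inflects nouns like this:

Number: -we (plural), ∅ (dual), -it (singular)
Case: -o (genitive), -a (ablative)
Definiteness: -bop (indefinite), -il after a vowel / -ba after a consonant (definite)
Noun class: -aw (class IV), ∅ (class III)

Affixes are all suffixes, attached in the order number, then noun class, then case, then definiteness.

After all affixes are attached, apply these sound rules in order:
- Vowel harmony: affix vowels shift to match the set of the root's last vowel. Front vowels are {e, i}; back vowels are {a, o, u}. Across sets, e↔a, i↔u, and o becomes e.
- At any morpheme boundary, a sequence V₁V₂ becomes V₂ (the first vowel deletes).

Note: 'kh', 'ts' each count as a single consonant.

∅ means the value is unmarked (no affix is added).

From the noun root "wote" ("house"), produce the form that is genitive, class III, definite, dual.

wotil

number = dual: zero marking, form stays wote.
noun class = class III: zero marking, form stays wote.
Attach case genitive -o → woteo.
Attach definiteness definite -il (after vowel 'o') → woteoil.
Apply vowel harmony: woteoil → woteeil.
Apply vowel deletion: woteeil → wotil.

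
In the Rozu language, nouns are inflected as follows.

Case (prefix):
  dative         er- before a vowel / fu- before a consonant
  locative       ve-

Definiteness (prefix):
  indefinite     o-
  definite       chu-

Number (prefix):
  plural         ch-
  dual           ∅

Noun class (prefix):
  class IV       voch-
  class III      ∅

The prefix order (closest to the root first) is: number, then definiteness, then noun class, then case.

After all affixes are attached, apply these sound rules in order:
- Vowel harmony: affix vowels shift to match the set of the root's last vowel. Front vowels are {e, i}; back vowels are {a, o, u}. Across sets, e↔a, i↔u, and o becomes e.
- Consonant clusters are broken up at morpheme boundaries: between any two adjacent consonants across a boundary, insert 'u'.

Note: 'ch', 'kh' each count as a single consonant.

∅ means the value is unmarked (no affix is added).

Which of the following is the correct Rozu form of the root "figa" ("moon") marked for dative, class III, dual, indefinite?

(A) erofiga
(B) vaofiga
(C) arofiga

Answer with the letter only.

number = dual: zero marking, form stays figa.
Attach definiteness indefinite o- → ofiga.
noun class = class III: zero marking, form stays ofiga.
Attach case dative er- (before vowel 'o') → erofiga.
Apply vowel harmony: erofiga → arofiga.
Epenthesis: no change.
So the correct form is arofiga, option (C).
(A) erofiga is wrong: it fails to apply the sound rule(s).
(B) vaofiga is wrong: it uses locative instead of dative for case.

C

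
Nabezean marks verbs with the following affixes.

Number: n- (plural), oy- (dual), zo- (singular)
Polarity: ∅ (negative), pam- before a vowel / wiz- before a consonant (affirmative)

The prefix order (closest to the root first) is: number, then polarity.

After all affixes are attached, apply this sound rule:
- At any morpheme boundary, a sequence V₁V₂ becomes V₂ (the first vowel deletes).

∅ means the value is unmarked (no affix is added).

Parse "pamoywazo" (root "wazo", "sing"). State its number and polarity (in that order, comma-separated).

Segment: pam-oy-wazo.
number: oy- → dual.
polarity: pam/wiz- → affirmative.

dual, affirmative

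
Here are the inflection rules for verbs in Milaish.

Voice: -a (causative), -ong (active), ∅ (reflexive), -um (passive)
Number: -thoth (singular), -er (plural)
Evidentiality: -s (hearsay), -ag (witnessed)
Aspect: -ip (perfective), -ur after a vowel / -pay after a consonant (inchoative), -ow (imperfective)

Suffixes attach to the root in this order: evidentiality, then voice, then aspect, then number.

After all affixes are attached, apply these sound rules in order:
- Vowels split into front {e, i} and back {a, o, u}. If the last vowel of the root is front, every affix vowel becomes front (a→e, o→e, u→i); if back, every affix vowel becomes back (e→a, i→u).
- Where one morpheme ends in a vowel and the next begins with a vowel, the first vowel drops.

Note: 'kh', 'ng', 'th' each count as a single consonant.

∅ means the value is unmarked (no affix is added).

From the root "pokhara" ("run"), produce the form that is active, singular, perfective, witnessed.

Attach evidentiality witnessed -ag → pokharaag.
Attach voice active -ong → pokharaagong.
Attach aspect perfective -ip → pokharaagongip.
Attach number singular -thoth → pokharaagongipthoth.
Apply vowel harmony: pokharaagongipthoth → pokharaagongupthoth.
Apply vowel deletion: pokharaagongupthoth → pokharagongupthoth.

pokharagongupthoth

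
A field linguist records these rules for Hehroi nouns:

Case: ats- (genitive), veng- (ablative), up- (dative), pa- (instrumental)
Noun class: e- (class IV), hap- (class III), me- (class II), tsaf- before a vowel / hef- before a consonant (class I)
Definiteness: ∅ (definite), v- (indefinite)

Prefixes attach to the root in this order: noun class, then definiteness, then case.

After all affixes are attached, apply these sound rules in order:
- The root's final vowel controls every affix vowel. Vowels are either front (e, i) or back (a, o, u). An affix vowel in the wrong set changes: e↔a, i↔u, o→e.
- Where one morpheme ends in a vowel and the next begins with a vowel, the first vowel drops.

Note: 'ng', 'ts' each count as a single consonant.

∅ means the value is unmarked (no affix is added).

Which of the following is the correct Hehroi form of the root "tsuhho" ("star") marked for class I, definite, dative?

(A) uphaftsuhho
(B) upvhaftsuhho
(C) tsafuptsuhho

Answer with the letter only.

Attach noun class class I hef- (before consonant 'ts') → heftsuhho.
definiteness = definite: zero marking, form stays heftsuhho.
Attach case dative up- → upheftsuhho.
Apply vowel harmony: upheftsuhho → uphaftsuhho.
Vowel deletion: no change.
So the correct form is uphaftsuhho, option (A).
(C) tsafuptsuhho is wrong: it has the affixes in the wrong order.
(B) upvhaftsuhho is wrong: it uses indefinite instead of definite for definiteness.

A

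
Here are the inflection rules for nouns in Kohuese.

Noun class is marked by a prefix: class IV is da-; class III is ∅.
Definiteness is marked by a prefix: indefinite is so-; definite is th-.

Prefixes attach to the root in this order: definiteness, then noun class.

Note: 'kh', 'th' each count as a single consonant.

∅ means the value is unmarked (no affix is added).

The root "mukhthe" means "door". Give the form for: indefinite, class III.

somukhthe

Attach definiteness indefinite so- → somukhthe.
noun class = class III: zero marking, form stays somukhthe.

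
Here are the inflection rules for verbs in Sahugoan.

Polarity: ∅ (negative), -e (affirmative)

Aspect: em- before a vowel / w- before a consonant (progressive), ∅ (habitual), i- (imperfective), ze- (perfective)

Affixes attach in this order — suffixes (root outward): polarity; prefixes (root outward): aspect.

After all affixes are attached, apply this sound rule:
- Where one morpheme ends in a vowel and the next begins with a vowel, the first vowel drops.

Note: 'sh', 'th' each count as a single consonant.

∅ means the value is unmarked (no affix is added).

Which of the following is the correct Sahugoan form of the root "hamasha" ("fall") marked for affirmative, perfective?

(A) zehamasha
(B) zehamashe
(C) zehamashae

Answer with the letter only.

Attach polarity affirmative -e → hamashae.
Attach aspect perfective ze- → zehamashae.
Apply vowel deletion: zehamashae → zehamashe.
So the correct form is zehamashe, option (B).
(C) zehamashae is wrong: it fails to apply the sound rule(s).
(A) zehamasha is wrong: it uses negative instead of affirmative for polarity.

B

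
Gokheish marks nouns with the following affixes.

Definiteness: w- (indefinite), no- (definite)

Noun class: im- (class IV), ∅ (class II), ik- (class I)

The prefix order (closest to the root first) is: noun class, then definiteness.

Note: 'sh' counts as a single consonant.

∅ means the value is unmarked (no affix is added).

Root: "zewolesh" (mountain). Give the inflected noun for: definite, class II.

nozewolesh

noun class = class II: zero marking, form stays zewolesh.
Attach definiteness definite no- → nozewolesh.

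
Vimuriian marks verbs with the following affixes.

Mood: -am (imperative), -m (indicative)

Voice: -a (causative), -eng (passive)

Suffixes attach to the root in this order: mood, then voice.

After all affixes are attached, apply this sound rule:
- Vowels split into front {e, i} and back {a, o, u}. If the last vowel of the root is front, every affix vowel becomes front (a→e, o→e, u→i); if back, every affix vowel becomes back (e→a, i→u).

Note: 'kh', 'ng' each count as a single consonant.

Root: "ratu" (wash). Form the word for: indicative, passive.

Attach mood indicative -m → ratum.
Attach voice passive -eng → ratumeng.
Apply vowel harmony: ratumeng → ratumang.

ratumang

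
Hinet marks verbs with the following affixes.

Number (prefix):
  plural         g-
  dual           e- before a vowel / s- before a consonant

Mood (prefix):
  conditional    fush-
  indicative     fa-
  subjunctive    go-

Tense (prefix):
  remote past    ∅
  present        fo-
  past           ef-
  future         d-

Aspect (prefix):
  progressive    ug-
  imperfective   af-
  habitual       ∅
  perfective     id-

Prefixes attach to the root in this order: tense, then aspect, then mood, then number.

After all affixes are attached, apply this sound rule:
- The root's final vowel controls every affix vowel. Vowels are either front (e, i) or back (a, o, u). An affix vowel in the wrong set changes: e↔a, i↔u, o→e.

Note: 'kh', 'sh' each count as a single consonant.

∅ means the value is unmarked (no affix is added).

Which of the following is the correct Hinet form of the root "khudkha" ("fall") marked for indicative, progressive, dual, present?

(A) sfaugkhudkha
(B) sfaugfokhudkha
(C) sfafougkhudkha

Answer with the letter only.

Attach tense present fo- → fokhudkha.
Attach aspect progressive ug- → ugfokhudkha.
Attach mood indicative fa- → faugfokhudkha.
Attach number dual s- (before consonant 'f') → sfaugfokhudkha.
Vowel harmony: no change.
So the correct form is sfaugfokhudkha, option (B).
(A) sfaugkhudkha is wrong: it uses remote past instead of present for tense.
(C) sfafougkhudkha is wrong: it has the affixes in the wrong order.

B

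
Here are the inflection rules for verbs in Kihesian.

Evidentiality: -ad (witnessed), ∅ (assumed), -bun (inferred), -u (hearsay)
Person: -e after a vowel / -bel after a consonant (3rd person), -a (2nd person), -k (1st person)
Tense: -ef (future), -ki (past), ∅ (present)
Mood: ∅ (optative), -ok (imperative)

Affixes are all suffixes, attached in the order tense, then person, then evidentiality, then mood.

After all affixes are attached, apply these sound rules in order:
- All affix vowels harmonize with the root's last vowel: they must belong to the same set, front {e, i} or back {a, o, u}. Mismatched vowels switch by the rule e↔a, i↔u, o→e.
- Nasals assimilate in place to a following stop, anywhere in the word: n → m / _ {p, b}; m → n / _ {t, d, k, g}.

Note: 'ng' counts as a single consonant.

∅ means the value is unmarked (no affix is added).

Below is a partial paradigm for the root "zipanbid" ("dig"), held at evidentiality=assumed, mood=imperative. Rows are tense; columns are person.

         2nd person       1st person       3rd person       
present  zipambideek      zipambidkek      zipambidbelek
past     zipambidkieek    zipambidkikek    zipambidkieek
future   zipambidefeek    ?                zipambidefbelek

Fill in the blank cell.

zipambidefkek

Attach tense future -ef → zipanbidef.
Attach person 1st person -k → zipanbidefk.
evidentiality = assumed: zero marking, form stays zipanbidefk.
Attach mood imperative -ok → zipanbidefkok.
Apply vowel harmony: zipanbidefkok → zipanbidefkek.
Apply nasal assimilation: zipanbidefkek → zipambidefkek.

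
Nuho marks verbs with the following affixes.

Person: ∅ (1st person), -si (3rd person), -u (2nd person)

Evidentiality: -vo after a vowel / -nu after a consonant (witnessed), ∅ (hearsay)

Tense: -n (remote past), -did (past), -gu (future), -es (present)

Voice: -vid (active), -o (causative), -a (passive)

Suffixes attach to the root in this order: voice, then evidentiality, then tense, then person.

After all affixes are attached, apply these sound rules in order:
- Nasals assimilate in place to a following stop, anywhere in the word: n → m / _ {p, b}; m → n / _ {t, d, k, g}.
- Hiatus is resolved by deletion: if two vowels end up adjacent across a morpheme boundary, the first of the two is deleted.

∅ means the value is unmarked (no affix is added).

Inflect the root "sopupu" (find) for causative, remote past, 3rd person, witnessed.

sopupovonsi

Attach voice causative -o → sopupuo.
Attach evidentiality witnessed -vo (after vowel 'o') → sopupuovo.
Attach tense remote past -n → sopupuovon.
Attach person 3rd person -si → sopupuovonsi.
Nasal assimilation: no change.
Apply vowel deletion: sopupuovonsi → sopupovonsi.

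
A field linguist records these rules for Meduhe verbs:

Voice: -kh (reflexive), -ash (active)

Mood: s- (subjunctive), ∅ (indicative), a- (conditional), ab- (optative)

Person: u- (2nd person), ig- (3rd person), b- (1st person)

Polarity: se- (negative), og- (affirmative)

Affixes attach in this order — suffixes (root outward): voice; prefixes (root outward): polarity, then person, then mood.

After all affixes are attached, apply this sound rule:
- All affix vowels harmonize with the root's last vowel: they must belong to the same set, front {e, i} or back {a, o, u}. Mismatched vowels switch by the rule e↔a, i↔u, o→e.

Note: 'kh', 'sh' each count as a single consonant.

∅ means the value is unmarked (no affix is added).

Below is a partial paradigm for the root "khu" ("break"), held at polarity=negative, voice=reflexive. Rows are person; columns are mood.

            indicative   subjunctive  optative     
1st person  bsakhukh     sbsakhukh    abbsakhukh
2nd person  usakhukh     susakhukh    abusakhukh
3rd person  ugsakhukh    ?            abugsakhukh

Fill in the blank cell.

Attach polarity negative se- → sekhu.
Attach person 3rd person ig- → igsekhu.
Attach voice reflexive -kh → igsekhukh.
Attach mood subjunctive s- → sigsekhukh.
Apply vowel harmony: sigsekhukh → sugsakhukh.

sugsakhukh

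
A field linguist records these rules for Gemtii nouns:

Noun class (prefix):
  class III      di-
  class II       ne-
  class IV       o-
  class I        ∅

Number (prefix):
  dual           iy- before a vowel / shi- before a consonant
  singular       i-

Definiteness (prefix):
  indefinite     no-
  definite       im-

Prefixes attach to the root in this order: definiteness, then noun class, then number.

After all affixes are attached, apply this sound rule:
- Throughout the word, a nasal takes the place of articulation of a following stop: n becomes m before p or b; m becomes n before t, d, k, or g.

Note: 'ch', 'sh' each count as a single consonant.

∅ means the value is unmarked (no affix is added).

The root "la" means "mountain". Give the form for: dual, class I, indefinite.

Attach definiteness indefinite no- → nola.
noun class = class I: zero marking, form stays nola.
Attach number dual shi- (before consonant 'n') → shinola.
Nasal assimilation: no change.

shinola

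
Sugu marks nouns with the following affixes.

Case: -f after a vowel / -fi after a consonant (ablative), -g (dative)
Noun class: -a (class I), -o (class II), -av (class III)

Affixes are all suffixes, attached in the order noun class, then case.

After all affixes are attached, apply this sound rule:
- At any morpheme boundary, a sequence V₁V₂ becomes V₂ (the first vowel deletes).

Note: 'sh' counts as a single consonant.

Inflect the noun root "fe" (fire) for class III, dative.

favg

Attach noun class class III -av → feav.
Attach case dative -g → feavg.
Apply vowel deletion: feavg → favg.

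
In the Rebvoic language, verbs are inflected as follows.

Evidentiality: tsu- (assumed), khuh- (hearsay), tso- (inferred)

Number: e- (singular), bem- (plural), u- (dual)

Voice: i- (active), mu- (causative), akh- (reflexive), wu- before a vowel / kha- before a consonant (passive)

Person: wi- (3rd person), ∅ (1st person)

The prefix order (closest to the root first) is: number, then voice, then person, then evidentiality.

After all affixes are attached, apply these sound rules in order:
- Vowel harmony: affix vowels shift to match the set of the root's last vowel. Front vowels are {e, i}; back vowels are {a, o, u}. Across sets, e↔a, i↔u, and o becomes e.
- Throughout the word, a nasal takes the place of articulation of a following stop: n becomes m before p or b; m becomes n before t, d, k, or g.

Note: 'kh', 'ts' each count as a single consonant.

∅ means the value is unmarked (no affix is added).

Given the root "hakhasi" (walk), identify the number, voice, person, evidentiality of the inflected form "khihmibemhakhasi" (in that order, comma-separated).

plural, causative, 1st person, hearsay

Segment: khuh-mu-bem-hakhasi.
number: bem- → plural.
voice: mu- → causative.
person: ∅ → 1st person.
evidentiality: khuh- → hearsay.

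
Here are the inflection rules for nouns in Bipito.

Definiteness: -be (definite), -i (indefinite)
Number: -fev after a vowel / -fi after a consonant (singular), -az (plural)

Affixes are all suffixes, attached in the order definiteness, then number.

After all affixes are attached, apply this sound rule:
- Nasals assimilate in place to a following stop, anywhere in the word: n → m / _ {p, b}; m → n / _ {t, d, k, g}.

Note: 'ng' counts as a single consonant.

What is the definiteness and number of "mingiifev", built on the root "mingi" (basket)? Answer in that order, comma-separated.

Segment: mingi-i-fev.
definiteness: -i → indefinite.
number: -fev/fi → singular.

indefinite, singular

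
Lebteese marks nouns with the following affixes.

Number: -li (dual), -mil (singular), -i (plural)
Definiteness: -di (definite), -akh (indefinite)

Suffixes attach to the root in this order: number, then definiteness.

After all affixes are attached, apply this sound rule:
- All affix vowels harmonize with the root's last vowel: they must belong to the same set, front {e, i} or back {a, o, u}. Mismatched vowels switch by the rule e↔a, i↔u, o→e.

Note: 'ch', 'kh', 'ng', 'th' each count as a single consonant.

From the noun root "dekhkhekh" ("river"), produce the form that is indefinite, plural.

Attach number plural -i → dekhkhekhi.
Attach definiteness indefinite -akh → dekhkhekhiakh.
Apply vowel harmony: dekhkhekhiakh → dekhkhekhiekh.

dekhkhekhiekh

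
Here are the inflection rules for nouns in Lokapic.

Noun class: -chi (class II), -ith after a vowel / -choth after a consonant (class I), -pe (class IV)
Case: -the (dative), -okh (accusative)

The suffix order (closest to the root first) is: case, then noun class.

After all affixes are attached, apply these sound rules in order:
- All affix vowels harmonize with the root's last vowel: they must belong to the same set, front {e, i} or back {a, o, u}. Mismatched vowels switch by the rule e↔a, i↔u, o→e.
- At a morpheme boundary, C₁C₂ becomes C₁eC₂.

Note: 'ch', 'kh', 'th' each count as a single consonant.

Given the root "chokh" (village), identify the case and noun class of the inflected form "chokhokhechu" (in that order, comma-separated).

accusative, class II

Segment: chokh-okh-chi.
case: -okh → accusative.
noun class: -chi → class II.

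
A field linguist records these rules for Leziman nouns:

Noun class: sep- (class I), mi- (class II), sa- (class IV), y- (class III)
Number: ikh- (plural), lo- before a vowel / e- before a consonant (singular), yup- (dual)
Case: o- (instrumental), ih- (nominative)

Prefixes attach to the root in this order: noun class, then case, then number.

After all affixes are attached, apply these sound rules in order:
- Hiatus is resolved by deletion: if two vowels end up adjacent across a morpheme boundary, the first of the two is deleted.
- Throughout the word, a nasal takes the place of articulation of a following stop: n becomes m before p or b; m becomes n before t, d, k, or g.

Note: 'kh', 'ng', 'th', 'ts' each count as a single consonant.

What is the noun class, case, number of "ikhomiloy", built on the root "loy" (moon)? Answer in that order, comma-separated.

class II, instrumental, plural

Segment: ikh-o-mi-loy.
noun class: mi- → class II.
case: o- → instrumental.
number: ikh- → plural.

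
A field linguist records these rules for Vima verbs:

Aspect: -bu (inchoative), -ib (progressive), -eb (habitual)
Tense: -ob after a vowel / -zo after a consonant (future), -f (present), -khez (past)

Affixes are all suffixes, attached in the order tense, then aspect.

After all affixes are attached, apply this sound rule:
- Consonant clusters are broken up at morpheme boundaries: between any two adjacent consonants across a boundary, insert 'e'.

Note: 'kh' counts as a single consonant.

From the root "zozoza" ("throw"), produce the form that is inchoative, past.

Attach tense past -khez → zozozakhez.
Attach aspect inchoative -bu → zozozakhezbu.
Apply epenthesis: zozozakhezbu → zozozakhezebu.

zozozakhezebu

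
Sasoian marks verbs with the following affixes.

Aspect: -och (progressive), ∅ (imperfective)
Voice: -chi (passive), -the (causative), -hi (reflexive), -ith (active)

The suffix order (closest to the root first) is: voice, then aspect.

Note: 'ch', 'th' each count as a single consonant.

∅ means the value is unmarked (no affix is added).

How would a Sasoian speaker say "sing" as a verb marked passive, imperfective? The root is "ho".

Attach voice passive -chi → hochi.
aspect = imperfective: zero marking, form stays hochi.

hochi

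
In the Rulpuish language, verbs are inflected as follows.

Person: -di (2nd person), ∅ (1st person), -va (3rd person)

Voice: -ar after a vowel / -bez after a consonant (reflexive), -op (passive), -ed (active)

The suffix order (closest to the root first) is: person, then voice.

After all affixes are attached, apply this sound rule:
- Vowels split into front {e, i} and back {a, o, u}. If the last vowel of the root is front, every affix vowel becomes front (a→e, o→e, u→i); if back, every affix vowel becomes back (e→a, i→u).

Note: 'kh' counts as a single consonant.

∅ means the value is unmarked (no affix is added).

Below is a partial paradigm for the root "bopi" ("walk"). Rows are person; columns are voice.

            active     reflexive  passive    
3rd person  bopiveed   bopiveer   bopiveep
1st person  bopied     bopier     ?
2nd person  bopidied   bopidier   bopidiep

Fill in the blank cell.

bopiep

person = 1st person: zero marking, form stays bopi.
Attach voice passive -op → bopiop.
Apply vowel harmony: bopiop → bopiep.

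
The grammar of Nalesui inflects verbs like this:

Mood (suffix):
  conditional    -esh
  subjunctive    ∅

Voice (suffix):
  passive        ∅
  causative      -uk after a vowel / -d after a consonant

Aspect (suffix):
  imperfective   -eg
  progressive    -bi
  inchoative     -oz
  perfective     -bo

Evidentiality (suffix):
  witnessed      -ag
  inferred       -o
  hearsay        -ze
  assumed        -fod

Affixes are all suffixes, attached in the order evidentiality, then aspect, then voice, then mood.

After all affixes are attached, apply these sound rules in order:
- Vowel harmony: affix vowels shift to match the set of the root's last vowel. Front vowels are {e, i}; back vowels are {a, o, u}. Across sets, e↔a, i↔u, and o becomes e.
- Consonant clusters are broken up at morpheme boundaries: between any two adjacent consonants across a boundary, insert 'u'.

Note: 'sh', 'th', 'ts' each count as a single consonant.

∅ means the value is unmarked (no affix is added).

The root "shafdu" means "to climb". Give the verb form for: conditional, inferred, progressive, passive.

Attach evidentiality inferred -o → shafduo.
Attach aspect progressive -bi → shafduobi.
voice = passive: zero marking, form stays shafduobi.
Attach mood conditional -esh → shafduobiesh.
Apply vowel harmony: shafduobiesh → shafduobuash.
Epenthesis: no change.

shafduobuash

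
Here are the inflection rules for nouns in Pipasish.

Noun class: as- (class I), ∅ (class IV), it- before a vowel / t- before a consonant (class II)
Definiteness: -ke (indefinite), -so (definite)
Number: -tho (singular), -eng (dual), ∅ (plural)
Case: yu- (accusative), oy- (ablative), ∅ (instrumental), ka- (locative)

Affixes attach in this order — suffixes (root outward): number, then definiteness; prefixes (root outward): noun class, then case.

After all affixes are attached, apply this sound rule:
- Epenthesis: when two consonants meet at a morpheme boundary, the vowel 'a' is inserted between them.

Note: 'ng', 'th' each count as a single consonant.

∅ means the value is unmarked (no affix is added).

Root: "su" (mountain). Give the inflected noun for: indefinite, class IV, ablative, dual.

oyasuengake

noun class = class IV: zero marking, form stays su.
Attach number dual -eng → sueng.
Attach case ablative oy- → oysueng.
Attach definiteness indefinite -ke → oysuengke.
Apply epenthesis: oysuengke → oyasuengake.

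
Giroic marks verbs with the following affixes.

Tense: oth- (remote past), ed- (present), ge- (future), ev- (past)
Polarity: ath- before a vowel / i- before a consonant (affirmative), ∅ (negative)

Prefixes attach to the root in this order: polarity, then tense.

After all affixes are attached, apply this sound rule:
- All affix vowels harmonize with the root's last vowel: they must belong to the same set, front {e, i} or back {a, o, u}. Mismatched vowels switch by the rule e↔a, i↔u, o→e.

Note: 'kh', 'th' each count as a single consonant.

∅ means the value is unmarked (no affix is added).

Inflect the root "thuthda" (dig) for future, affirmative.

Attach polarity affirmative i- (before consonant 'th') → ithuthda.
Attach tense future ge- → geithuthda.
Apply vowel harmony: geithuthda → gauthuthda.

gauthuthda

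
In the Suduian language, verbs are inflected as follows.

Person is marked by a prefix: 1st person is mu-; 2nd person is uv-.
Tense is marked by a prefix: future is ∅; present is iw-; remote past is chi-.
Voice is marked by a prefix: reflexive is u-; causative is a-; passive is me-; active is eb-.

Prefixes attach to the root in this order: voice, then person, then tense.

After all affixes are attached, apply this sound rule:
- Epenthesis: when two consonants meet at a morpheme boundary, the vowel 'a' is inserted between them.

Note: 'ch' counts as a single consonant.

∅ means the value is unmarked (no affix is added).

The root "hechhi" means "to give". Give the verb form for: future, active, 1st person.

muebahechhi

Attach voice active eb- → ebhechhi.
Attach person 1st person mu- → muebhechhi.
tense = future: zero marking, form stays muebhechhi.
Apply epenthesis: muebhechhi → muebahechhi.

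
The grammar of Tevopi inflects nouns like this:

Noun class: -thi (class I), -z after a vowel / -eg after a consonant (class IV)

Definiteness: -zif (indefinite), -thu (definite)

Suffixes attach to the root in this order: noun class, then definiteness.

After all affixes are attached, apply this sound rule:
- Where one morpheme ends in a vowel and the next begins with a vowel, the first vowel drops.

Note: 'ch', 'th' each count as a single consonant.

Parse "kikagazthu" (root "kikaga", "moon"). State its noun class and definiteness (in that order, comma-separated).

class IV, definite

Segment: kikaga-z-thu.
noun class: -z/eg → class IV.
definiteness: -thu → definite.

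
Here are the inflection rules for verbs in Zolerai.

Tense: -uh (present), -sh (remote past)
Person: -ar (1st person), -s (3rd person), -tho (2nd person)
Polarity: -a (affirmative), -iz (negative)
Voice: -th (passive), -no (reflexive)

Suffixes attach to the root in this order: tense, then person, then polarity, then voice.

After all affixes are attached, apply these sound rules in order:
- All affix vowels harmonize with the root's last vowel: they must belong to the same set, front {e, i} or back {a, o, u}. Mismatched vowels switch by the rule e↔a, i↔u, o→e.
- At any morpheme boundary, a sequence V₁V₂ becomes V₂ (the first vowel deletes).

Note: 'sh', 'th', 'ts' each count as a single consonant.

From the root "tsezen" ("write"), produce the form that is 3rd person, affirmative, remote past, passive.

Attach tense remote past -sh → tsezensh.
Attach person 3rd person -s → tsezenshs.
Attach polarity affirmative -a → tsezenshsa.
Attach voice passive -th → tsezenshsath.
Apply vowel harmony: tsezenshsath → tsezenshseth.
Vowel deletion: no change.

tsezenshseth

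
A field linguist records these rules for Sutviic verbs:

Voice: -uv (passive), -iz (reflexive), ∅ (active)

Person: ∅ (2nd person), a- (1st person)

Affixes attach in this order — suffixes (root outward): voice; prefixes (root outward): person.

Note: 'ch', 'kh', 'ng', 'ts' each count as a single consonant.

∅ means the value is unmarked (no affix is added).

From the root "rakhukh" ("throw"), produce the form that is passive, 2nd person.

person = 2nd person: zero marking, form stays rakhukh.
Attach voice passive -uv → rakhukhuv.

rakhukhuv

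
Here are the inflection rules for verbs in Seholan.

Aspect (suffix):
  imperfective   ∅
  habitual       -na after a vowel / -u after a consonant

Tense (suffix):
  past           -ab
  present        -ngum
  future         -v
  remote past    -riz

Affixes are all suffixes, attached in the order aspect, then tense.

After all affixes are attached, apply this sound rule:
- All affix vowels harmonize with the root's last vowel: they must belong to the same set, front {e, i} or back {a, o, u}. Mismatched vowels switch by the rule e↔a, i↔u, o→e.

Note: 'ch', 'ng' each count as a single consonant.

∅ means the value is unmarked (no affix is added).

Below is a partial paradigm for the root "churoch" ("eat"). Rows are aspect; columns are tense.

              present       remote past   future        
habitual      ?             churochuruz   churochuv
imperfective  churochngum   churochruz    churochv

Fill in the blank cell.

churochungum

Attach aspect habitual -u (after consonant 'ch') → churochu.
Attach tense present -ngum → churochungum.
Vowel harmony: no change.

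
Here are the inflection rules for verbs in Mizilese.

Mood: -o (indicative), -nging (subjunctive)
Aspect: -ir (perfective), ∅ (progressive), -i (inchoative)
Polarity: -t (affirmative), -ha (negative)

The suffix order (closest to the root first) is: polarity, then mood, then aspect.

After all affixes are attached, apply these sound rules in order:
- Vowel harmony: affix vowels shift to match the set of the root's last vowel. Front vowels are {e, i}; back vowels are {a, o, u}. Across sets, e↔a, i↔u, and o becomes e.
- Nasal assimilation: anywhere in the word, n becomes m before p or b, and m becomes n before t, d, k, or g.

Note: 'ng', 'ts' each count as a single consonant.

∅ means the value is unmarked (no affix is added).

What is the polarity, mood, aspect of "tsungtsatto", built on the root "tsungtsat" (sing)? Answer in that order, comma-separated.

Segment: tsungtsat-t-o.
polarity: -t → affirmative.
mood: -o → indicative.
aspect: ∅ → progressive.

affirmative, indicative, progressive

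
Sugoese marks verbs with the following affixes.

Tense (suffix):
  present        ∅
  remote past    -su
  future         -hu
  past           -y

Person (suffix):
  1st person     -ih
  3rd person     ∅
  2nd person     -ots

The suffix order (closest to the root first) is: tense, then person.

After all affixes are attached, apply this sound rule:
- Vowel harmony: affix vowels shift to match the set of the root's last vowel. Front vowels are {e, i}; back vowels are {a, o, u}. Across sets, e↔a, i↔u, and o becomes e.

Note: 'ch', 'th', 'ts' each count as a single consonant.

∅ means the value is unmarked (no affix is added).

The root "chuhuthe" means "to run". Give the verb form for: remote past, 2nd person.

Attach tense remote past -su → chuhuthesu.
Attach person 2nd person -ots → chuhuthesuots.
Apply vowel harmony: chuhuthesuots → chuhuthesiets.

chuhuthesiets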